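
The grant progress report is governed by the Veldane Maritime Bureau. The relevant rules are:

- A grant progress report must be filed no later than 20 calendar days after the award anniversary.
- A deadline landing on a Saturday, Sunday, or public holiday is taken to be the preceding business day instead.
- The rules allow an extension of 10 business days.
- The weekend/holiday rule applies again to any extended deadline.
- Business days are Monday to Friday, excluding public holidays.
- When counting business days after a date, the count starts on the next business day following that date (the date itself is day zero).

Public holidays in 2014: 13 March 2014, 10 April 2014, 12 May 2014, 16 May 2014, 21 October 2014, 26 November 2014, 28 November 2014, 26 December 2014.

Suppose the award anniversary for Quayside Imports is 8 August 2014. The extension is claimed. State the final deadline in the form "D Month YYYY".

20 calendar days after 8 August 2014 is 28 August 2014.
28 August 2014 falls on a Thursday, which is a business day, so no adjustment is needed.
Applying the 10-business-day extension: 10 business days after 28 August 2014 is 11 September 2014.
11 September 2014 falls on a Thursday, which is a business day, so no adjustment is needed.
So the filing is due 11 September 2014.

11 September 2014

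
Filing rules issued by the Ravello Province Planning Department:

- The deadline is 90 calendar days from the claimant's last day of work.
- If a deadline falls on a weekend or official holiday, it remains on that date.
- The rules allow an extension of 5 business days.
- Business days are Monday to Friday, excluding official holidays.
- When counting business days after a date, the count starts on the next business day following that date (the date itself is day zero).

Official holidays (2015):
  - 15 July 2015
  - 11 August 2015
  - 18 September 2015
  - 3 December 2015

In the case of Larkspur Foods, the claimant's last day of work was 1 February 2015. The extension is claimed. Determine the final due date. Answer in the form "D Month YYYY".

8 May 2015

Trigger date 1 February 2015 + 90 calendar days = 2 May 2015.
No adjustment is made for weekends or holidays, so 2 May 2015 stands.
The 5-business-day extension runs from 2 May 2015 to 8 May 2015.
8 May 2015 is a Friday; no weekend or holiday adjustment applies.
Final deadline: 8 May 2015.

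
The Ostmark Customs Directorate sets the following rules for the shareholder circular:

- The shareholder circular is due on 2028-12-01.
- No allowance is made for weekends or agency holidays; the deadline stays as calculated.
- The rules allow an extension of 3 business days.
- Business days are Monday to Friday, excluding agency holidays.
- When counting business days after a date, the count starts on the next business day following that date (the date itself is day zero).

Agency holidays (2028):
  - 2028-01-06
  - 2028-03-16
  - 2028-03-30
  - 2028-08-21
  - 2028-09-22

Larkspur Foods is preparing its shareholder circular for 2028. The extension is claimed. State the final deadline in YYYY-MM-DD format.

2028-12-06

The stated deadline is 2028-12-01.
2028-12-01 is a Friday; no weekend or holiday adjustment applies.
The 3-business-day extension runs from 2028-12-01 to 2028-12-06.
2028-12-06 is a Wednesday; no weekend or holiday adjustment applies.
Deadline: 2028-12-06.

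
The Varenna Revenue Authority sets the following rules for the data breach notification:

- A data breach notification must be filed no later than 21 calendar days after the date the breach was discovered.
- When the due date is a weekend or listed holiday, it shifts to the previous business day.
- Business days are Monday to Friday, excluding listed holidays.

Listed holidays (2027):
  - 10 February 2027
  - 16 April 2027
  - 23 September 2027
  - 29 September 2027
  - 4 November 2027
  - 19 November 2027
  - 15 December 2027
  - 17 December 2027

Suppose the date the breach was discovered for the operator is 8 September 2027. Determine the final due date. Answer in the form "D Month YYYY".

28 September 2027

Adding 21 calendar days to 8 September 2027 gives 29 September 2027.
29 September 2027 is a listed holiday, so it moves to the preceding business day, 28 September 2027 (Tuesday).
Deadline: 28 September 2027.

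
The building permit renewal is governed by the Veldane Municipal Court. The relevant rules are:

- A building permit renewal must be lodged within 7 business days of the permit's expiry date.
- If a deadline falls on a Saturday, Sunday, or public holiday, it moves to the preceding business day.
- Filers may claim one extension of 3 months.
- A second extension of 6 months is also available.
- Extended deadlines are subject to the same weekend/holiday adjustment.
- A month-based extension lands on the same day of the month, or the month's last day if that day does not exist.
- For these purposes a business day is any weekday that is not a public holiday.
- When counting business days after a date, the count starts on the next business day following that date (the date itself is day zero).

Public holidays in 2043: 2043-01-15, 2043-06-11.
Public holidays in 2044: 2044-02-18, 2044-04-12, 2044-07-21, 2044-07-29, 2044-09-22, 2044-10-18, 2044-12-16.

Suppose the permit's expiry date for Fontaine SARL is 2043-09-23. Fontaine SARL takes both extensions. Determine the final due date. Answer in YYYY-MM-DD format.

7 business days after 2043-09-23, excluding weekends and holidays, is 2043-10-02.
2043-10-02 is a Friday and not a listed holiday, so it stands.
Add 3 months to 2043-10-02: 2044-01-02.
2044-01-02 falls on a Saturday. Rolling to the preceding business day gives 2044-01-01, a Friday.
The 6 months extension carries 2044-01-01 to 2044-07-01.
Since 2044-07-01 is a Friday and not a holiday, the date is unchanged.
Deadline: 2044-07-01.

2044-07-01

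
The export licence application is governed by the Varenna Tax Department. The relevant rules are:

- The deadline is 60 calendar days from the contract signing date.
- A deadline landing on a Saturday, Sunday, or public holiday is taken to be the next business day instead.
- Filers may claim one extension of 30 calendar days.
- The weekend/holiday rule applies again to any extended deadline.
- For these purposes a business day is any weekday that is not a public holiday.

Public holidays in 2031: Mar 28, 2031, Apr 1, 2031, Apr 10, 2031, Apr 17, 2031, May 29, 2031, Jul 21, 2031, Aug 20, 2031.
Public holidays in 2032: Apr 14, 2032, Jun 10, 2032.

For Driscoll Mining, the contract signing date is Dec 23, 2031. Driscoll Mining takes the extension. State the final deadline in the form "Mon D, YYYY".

Mar 24, 2032

Trigger date Dec 23, 2031 + 60 calendar days = Feb 21, 2032.
Because Feb 21, 2032 is a Saturday, the deadline becomes Feb 23, 2032 (Monday).
Applying the 30-calendar-day extension: Feb 23, 2032 + 30 days = Mar 24, 2032.
Mar 24, 2032 (Wednesday) is already a business day.
Final deadline: Mar 24, 2032.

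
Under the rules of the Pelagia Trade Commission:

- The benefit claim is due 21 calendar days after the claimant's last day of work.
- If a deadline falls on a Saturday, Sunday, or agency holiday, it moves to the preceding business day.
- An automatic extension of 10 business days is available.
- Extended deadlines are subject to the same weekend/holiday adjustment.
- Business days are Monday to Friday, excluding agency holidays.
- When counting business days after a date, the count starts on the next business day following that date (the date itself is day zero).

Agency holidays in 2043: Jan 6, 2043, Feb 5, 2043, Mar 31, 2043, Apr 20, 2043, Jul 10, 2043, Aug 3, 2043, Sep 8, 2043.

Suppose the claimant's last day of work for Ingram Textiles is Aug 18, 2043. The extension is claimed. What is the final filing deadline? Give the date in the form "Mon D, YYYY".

Adding 21 calendar days to Aug 18, 2043 gives Sep 8, 2043.
Sep 8, 2043 falls on a listed holiday. Rolling to the preceding business day gives Sep 7, 2043, a Monday.
Applying the 10-business-day extension: 10 business days after Sep 7, 2043 is Sep 22, 2043.
Sep 22, 2043 is a Tuesday and not a listed holiday, so it stands.
So the filing is due Sep 22, 2043.

Sep 22, 2043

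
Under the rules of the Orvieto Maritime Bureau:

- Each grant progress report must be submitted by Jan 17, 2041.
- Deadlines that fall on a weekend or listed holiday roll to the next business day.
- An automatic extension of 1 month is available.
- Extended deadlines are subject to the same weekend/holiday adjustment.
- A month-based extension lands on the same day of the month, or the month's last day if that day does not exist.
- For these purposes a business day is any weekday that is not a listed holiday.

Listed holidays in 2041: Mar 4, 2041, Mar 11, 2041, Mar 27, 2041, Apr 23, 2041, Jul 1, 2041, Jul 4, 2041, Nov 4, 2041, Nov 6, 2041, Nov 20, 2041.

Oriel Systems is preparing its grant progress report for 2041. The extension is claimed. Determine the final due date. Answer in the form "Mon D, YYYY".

Feb 18, 2041

The statutory due date is Jan 17, 2041.
Jan 17, 2041 falls on a Thursday, which is a business day, so no adjustment is needed.
Add 1 month to Jan 17, 2041: Feb 17, 2041.
Feb 17, 2041 falls on a Sunday. Rolling to the next business day gives Feb 18, 2041, a Monday.
The final due date is Feb 18, 2041.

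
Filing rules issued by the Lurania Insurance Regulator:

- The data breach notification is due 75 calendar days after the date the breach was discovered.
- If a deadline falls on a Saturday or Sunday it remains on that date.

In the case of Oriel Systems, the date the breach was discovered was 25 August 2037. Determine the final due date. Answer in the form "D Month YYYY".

8 November 2037

From 25 August 2037, 75 calendar days later is 8 November 2037.
No adjustment is made for weekends or holidays, so 8 November 2037 stands.
Deadline: 8 November 2037.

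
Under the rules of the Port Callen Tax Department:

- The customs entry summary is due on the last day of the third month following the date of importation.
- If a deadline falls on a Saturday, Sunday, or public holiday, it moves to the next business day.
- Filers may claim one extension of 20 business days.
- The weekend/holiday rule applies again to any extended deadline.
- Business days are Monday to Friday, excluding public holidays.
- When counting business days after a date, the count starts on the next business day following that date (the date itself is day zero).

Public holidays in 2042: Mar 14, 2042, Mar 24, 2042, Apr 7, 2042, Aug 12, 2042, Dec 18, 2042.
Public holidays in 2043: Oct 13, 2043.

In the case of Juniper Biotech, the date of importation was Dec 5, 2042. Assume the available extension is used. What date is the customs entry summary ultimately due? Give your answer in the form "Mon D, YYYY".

3 months after Dec 5, 2042 is March 2043; that month ends on Mar 31, 2043.
Mar 31, 2043 falls on a Tuesday, which is a business day, so no adjustment is needed.
Applying the 20-business-day extension: 20 business days after Mar 31, 2043 is Apr 28, 2043.
Since Apr 28, 2043 is a Tuesday and not a holiday, the date is unchanged.
The final due date is Apr 28, 2043.

Apr 28, 2043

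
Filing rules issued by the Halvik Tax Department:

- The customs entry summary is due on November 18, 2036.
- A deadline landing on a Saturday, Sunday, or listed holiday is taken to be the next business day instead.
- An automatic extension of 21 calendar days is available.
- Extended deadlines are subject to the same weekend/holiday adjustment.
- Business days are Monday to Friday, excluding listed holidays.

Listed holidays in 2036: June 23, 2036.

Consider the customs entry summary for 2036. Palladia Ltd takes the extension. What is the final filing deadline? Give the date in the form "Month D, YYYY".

December 9, 2036

The statutory due date is November 18, 2036.
November 18, 2036 is a Tuesday and not a listed holiday, so it stands.
Applying the 21-calendar-day extension: November 18, 2036 + 21 days = December 9, 2036.
Since December 9, 2036 is a Tuesday and not a holiday, the date is unchanged.
So the filing is due December 9, 2036.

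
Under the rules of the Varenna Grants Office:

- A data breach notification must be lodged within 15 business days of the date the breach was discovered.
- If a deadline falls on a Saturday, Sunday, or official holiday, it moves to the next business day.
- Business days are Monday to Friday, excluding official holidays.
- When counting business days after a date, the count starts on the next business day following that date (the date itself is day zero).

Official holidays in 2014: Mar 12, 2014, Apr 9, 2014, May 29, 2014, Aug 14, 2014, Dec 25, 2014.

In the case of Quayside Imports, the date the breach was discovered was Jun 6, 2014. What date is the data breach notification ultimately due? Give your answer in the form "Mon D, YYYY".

Starting the day after Jun 6, 2014 and counting 15 business days lands on Jun 27, 2014.
Jun 27, 2014 falls on a Friday, which is a business day, so no adjustment is needed.
Deadline: Jun 27, 2014.

Jun 27, 2014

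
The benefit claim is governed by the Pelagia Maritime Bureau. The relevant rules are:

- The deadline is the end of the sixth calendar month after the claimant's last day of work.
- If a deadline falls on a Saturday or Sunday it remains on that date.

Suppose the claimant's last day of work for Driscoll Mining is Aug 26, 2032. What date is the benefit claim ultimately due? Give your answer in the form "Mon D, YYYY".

6 months after Aug 26, 2032 is February 2033; that month ends on Feb 28, 2033.
No adjustment is made for weekends or holidays, so Feb 28, 2033 stands.
The final due date is Feb 28, 2033.

Feb 28, 2033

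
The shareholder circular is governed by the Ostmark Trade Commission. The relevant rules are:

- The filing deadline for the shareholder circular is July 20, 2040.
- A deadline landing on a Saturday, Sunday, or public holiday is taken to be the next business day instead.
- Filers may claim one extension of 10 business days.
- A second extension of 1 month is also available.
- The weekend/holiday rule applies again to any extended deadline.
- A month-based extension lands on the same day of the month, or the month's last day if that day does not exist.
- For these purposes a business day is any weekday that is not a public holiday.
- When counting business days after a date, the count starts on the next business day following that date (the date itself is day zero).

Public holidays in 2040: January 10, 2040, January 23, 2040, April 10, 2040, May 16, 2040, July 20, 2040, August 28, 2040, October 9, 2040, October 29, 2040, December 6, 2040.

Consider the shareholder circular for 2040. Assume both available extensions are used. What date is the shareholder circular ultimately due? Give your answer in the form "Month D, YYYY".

Start from the fixed due date, July 20, 2040.
Because July 20, 2040 is a listed holiday, the deadline becomes July 23, 2040 (Monday).
Counting 10 further business days from July 23, 2040 reaches August 6, 2040.
August 6, 2040 is a Monday and not a listed holiday, so it stands.
Applying the 1 month extension: 1 month after August 6, 2040 is September 6, 2040.
September 6, 2040 is a Thursday and not a listed holiday, so it stands.
Deadline: September 6, 2040.

September 6, 2040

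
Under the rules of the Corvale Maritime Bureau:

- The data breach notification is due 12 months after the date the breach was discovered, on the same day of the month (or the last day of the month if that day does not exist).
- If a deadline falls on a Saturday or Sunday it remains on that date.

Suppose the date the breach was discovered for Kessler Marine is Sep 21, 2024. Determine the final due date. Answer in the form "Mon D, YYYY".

12 months after Sep 21, 2024, on the same day of the month, is Sep 21, 2025.
No adjustment is made for weekends or holidays, so Sep 21, 2025 stands.
The final due date is Sep 21, 2025.

Sep 21, 2025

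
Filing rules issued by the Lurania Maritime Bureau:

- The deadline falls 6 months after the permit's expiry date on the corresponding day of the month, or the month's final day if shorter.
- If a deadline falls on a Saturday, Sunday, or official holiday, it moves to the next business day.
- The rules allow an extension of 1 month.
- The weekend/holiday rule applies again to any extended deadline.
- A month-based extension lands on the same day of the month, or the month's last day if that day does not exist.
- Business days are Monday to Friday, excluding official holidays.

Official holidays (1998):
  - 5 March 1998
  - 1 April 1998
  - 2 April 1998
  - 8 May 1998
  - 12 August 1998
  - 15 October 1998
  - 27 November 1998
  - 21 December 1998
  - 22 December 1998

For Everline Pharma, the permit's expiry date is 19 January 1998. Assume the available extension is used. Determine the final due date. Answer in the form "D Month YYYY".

20 August 1998

6 months from 19 January 1998 is 19 July 1998.
Because 19 July 1998 is a Sunday, the deadline becomes 20 July 1998 (Monday).
Applying the 1 month extension: 1 month after 20 July 1998 is 20 August 1998.
20 August 1998 falls on a Thursday, which is a business day, so no adjustment is needed.
Final deadline: 20 August 1998.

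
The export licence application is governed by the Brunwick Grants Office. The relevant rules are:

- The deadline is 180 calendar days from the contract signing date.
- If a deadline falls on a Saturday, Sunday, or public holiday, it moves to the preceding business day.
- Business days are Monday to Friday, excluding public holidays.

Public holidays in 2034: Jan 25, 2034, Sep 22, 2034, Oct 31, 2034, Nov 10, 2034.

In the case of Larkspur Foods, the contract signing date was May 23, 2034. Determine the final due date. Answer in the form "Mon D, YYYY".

Nov 17, 2034

From May 23, 2034, 180 calendar days later is Nov 19, 2034.
Nov 19, 2034 falls on a Sunday. Rolling to the preceding business day gives Nov 17, 2034, a Friday.
So the filing is due Nov 17, 2034.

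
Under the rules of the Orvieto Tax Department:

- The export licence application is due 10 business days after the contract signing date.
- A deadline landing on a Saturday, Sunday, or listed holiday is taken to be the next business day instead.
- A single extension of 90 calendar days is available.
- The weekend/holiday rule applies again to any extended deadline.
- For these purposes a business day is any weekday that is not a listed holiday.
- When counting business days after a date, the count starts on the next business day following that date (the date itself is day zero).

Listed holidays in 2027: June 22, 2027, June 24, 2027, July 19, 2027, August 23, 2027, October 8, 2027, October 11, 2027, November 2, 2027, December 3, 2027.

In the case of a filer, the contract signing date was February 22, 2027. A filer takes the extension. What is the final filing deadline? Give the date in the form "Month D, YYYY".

10 business days after February 22, 2027, excluding weekends and holidays, is March 8, 2027.
Since March 8, 2027 is a Monday and not a holiday, the date is unchanged.
With the 90-day extension, March 8, 2027 becomes June 6, 2027.
Because June 6, 2027 is a Sunday, the deadline becomes June 7, 2027 (Monday).
So the filing is due June 7, 2027.

June 7, 2027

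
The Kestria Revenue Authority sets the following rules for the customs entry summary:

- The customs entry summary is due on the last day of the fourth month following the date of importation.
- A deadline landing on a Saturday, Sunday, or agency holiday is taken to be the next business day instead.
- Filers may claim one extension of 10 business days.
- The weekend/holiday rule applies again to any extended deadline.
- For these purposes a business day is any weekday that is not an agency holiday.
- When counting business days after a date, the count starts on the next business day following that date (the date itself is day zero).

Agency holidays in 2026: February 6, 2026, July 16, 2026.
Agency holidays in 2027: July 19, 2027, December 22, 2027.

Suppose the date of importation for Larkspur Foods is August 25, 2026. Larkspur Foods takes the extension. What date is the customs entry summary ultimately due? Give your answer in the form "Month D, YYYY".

4 months after August 25, 2026 falls in December 2026; the last day of that month is December 31, 2026.
December 31, 2026 (Thursday) is already a business day.
The 10-business-day extension runs from December 31, 2026 to January 14, 2027.
Since January 14, 2027 is a Thursday and not a holiday, the date is unchanged.
Final deadline: January 14, 2027.

January 14, 2027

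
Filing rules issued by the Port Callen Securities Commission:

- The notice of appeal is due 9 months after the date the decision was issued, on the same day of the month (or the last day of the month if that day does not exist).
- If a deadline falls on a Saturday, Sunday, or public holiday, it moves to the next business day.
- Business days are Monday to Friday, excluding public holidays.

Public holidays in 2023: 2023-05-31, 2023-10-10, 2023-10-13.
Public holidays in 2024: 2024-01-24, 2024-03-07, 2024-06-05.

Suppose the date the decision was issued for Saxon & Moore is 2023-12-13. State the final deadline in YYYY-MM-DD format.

2024-09-13

9 months from 2023-12-13 is 2024-09-13.
Since 2024-09-13 is a Friday and not a holiday, the date is unchanged.
The final due date is 2024-09-13.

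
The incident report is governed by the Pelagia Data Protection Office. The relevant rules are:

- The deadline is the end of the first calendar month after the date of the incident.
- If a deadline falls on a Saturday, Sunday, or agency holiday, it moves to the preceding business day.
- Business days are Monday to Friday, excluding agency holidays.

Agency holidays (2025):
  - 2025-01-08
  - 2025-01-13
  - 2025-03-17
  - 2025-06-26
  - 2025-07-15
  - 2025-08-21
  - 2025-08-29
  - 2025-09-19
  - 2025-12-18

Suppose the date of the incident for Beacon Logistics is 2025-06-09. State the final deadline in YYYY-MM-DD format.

2025-07-31

The first month after 2025-06-09 is July 2025, whose last day is 2025-07-31.
2025-07-31 (Thursday) is already a business day.
Deadline: 2025-07-31.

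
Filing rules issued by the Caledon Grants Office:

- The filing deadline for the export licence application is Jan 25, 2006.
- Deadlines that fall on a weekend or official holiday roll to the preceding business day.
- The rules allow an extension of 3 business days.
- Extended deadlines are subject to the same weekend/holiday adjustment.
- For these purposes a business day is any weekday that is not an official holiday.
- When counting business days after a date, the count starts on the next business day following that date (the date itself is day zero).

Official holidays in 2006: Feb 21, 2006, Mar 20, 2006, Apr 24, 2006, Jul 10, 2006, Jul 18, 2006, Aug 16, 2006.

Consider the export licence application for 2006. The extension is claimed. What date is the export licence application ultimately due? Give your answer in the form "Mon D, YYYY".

Jan 30, 2006

The stated deadline is Jan 25, 2006.
Jan 25, 2006 (Wednesday) is already a business day.
The 3-business-day extension runs from Jan 25, 2006 to Jan 30, 2006.
Since Jan 30, 2006 is a Monday and not a holiday, the date is unchanged.
Deadline: Jan 30, 2006.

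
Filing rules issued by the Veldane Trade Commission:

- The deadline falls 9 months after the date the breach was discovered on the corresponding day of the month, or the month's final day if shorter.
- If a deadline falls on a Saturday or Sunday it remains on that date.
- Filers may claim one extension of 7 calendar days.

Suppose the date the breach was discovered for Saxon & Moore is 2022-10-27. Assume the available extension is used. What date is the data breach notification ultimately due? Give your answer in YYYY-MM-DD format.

2023-08-03

9 months after 2022-10-27, on the same day of the month, is 2023-07-27.
No adjustment is made for weekends or holidays, so 2023-07-27 stands.
Add the 7 calendar-day extension to 2023-07-27: 2023-08-03.
2023-08-03 is a Thursday; no weekend or holiday adjustment applies.
The final due date is 2023-08-03.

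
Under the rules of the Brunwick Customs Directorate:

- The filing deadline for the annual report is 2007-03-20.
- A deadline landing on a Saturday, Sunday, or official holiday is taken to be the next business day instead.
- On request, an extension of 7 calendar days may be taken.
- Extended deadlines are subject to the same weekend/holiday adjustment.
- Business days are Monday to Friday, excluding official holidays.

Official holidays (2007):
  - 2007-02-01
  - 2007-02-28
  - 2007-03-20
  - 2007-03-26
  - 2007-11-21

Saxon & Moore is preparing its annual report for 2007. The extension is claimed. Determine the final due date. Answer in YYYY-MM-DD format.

2007-03-28

Start from the fixed due date, 2007-03-20.
2007-03-20 is a listed holiday, so it moves to the next business day, 2007-03-21 (Wednesday).
Applying the 7-calendar-day extension: 2007-03-21 + 7 days = 2007-03-28.
Since 2007-03-28 is a Wednesday and not a holiday, the date is unchanged.
The final due date is 2007-03-28.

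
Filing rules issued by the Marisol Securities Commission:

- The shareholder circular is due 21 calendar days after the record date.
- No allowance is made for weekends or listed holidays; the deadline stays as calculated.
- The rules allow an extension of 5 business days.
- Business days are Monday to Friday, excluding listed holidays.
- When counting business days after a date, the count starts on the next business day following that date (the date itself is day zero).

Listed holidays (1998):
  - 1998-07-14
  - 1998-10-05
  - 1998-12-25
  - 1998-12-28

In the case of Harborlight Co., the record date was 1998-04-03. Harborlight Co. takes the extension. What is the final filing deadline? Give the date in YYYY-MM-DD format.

Trigger date 1998-04-03 + 21 calendar days = 1998-04-24.
No adjustment is made for weekends or holidays, so 1998-04-24 stands.
Applying the 5-business-day extension: 5 business days after 1998-04-24 is 1998-05-01.
1998-05-01 is a Friday; no weekend or holiday adjustment applies.
So the filing is due 1998-05-01.

1998-05-01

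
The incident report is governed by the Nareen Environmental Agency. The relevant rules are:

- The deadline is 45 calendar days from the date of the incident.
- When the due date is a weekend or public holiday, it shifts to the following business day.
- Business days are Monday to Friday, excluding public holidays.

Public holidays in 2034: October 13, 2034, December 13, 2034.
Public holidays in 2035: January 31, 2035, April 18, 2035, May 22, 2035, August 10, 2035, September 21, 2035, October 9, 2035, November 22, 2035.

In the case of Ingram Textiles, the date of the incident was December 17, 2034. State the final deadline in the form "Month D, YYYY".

February 1, 2035

From December 17, 2034, 45 calendar days later is January 31, 2035.
Because January 31, 2035 is a listed holiday, the deadline becomes February 1, 2035 (Thursday).
Final deadline: February 1, 2035.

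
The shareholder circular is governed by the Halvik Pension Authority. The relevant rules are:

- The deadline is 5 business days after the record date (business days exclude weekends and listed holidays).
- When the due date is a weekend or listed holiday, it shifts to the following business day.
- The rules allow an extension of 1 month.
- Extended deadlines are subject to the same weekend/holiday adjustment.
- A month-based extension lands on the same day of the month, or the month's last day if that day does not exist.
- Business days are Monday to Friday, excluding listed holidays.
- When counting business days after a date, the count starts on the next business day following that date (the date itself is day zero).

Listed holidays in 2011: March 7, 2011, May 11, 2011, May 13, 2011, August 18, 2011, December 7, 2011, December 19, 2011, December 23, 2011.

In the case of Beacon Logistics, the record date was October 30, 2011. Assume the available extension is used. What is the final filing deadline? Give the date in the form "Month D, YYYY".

December 5, 2011

5 business days after October 30, 2011, excluding weekends and holidays, is November 4, 2011.
November 4, 2011 (Friday) is already a business day.
Applying the 1 month extension: 1 month after November 4, 2011 is December 4, 2011.
December 4, 2011 is a Sunday, so it moves to the next business day, December 5, 2011 (Monday).
Final deadline: December 5, 2011.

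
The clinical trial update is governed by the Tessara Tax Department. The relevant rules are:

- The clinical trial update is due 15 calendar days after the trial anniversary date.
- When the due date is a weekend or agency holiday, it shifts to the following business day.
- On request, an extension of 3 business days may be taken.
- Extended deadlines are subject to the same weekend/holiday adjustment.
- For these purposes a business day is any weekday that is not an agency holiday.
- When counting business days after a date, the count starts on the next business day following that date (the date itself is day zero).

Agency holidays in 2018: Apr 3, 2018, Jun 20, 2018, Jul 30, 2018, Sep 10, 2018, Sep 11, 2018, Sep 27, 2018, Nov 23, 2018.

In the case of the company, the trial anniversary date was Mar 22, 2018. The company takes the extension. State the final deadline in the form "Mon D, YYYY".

Apr 11, 2018

Adding 15 calendar days to Mar 22, 2018 gives Apr 6, 2018.
Apr 6, 2018 is a Friday and not a listed holiday, so it stands.
Counting 3 further business days from Apr 6, 2018 reaches Apr 11, 2018.
Apr 11, 2018 falls on a Wednesday, which is a business day, so no adjustment is needed.
Final deadline: Apr 11, 2018.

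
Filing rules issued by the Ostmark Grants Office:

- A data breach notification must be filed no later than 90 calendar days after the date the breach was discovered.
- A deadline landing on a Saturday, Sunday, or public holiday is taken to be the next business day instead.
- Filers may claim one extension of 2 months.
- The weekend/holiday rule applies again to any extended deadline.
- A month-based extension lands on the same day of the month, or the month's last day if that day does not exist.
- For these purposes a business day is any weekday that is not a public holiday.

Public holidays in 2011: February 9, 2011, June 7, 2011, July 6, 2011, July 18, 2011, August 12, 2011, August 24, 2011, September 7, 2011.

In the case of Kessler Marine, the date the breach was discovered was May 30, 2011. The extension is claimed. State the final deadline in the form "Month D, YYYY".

Adding 90 calendar days to May 30, 2011 gives August 28, 2011.
August 28, 2011 is a Sunday, so it moves to the next business day, August 29, 2011 (Monday).
The 2 months extension carries August 29, 2011 to October 29, 2011.
October 29, 2011 falls on a Saturday. Rolling to the next business day gives October 31, 2011, a Monday.
So the filing is due October 31, 2011.

October 31, 2011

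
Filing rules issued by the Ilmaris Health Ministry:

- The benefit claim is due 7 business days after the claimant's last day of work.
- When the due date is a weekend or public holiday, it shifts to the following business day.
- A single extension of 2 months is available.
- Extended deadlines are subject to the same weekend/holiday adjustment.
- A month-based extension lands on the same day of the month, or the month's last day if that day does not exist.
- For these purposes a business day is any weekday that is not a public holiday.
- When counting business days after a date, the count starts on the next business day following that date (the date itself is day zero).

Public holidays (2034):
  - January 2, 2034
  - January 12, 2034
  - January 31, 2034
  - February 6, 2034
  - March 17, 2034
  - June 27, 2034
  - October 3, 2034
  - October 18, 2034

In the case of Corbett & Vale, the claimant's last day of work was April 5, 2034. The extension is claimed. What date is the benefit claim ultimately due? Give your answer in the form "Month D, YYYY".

June 14, 2034

7 business days after April 5, 2034, excluding weekends and holidays, is April 14, 2034.
April 14, 2034 (Friday) is already a business day.
Applying the 2 months extension: 2 months after April 14, 2034 is June 14, 2034.
Since June 14, 2034 is a Wednesday and not a holiday, the date is unchanged.
Final deadline: June 14, 2034.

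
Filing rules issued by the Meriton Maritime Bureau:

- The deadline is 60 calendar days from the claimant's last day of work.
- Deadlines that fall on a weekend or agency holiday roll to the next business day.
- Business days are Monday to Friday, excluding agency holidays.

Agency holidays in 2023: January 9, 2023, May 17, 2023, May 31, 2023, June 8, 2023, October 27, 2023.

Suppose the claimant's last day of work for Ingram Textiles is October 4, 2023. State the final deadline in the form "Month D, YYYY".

December 4, 2023

Adding 60 calendar days to October 4, 2023 gives December 3, 2023.
December 3, 2023 is a Sunday, so it moves to the next business day, December 4, 2023 (Monday).
The final due date is December 4, 2023.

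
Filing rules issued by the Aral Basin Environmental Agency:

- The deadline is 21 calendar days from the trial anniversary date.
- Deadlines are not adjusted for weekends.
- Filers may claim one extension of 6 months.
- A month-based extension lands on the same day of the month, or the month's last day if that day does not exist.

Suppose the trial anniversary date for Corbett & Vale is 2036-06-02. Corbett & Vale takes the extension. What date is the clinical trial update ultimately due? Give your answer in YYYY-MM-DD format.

2036-12-23

Adding 21 calendar days to 2036-06-02 gives 2036-06-23.
2036-06-23 falls on a Monday. The rules make no weekend/holiday allowance, so it remains 2036-06-23.
Applying the 6 months extension: 6 months after 2036-06-23 is 2036-12-23.
2036-12-23 falls on a Tuesday. The rules make no weekend/holiday allowance, so it remains 2036-12-23.
The final due date is 2036-12-23.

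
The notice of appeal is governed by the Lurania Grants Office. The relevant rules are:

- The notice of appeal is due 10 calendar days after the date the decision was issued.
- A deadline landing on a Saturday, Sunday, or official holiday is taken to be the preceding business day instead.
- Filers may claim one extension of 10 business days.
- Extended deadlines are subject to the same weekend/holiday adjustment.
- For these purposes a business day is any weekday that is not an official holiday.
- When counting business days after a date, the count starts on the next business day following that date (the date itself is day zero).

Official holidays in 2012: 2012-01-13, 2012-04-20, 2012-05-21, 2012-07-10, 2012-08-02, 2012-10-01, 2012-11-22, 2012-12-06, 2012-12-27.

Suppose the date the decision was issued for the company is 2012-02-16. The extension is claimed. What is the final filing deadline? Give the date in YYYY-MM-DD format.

2012-03-09

Adding 10 calendar days to 2012-02-16 gives 2012-02-26.
Because 2012-02-26 is a Sunday, the deadline becomes 2012-02-24 (Friday).
Applying the 10-business-day extension: 10 business days after 2012-02-24 is 2012-03-09.
2012-03-09 falls on a Friday, which is a business day, so no adjustment is needed.
Final deadline: 2012-03-09.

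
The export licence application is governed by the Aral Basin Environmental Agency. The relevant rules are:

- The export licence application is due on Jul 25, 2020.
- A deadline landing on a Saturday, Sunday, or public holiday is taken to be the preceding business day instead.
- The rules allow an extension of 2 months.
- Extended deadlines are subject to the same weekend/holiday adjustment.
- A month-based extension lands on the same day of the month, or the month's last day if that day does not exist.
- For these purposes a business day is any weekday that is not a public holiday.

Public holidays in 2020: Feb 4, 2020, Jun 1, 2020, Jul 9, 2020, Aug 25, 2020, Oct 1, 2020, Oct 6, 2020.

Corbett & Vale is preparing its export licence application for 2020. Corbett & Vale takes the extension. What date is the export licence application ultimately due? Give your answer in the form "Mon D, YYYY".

The stated deadline is Jul 25, 2020.
Jul 25, 2020 is a Saturday, so it moves to the preceding business day, Jul 24, 2020 (Friday).
Add 2 months to Jul 24, 2020: Sep 24, 2020.
Since Sep 24, 2020 is a Thursday and not a holiday, the date is unchanged.
Final deadline: Sep 24, 2020.

Sep 24, 2020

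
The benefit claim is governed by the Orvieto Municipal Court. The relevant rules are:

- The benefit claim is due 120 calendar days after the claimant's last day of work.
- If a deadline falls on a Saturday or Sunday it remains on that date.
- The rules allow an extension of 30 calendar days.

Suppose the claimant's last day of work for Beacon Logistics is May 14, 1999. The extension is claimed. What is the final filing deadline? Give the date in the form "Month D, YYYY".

Adding 120 calendar days to May 14, 1999 gives September 11, 1999.
No adjustment is made for weekends or holidays, so September 11, 1999 stands.
Applying the 30-calendar-day extension: September 11, 1999 + 30 days = October 11, 1999.
No adjustment is made for weekends or holidays, so October 11, 1999 stands.
The final due date is October 11, 1999.

October 11, 1999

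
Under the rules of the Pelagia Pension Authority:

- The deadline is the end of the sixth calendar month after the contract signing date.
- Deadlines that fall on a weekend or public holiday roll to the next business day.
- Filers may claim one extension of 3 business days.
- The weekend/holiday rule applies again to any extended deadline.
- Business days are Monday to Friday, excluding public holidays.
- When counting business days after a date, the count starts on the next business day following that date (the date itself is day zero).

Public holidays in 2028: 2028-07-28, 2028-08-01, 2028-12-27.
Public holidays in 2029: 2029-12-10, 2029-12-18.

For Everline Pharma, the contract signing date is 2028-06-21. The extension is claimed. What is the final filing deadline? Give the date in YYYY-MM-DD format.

The sixth month after 2028-06-21 is December 2028, whose last day is 2028-12-31.
2028-12-31 is a Sunday, so it moves to the next business day, 2029-01-01 (Monday).
Counting 3 further business days from 2029-01-01 reaches 2029-01-04.
2029-01-04 is a Thursday and not a listed holiday, so it stands.
Deadline: 2029-01-04.

2029-01-04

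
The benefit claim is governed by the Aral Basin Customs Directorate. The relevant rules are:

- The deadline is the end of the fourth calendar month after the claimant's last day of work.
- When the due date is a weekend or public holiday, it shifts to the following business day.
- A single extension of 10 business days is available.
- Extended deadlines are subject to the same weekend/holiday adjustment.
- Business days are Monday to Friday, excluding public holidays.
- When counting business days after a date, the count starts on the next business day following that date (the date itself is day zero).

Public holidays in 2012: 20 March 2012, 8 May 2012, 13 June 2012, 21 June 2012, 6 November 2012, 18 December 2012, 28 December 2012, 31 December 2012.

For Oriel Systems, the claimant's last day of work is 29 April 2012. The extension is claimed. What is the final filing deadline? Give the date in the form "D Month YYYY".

4 months after 29 April 2012 falls in August 2012; the last day of that month is 31 August 2012.
31 August 2012 is a Friday and not a listed holiday, so it stands.
Applying the 10-business-day extension: 10 business days after 31 August 2012 is 14 September 2012.
14 September 2012 (Friday) is already a business day.
So the filing is due 14 September 2012.

14 September 2012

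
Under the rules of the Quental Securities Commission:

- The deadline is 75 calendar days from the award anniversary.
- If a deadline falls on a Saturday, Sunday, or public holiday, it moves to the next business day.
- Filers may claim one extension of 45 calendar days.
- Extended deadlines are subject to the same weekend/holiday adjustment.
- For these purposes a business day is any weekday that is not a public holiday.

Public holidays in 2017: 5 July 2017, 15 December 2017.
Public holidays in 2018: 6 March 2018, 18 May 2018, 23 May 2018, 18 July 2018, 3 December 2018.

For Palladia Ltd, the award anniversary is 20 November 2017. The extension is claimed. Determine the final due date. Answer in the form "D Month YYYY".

22 March 2018

From 20 November 2017, 75 calendar days later is 3 February 2018.
3 February 2018 is a Saturday; the next business day is 5 February 2018 (Monday).
With the 45-day extension, 5 February 2018 becomes 22 March 2018.
22 March 2018 is a Thursday and not a listed holiday, so it stands.
The final due date is 22 March 2018.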